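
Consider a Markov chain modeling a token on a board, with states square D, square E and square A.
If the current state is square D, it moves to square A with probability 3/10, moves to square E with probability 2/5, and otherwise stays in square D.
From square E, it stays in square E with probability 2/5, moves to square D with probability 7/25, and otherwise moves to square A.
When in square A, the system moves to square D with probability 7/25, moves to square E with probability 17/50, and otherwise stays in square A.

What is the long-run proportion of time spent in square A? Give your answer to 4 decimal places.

0.3343

Let the stationary distribution be π with π = πP and π_1 + π_2 + π_3 = 1.
π_1 = 0.3·π_1 + 0.28·π_2 + 0.28·π_3
π_2 = 0.4·π_1 + 0.4·π_2 + 0.34·π_3
Solving with the normalization constraint gives π = (0.2857, 0.3799, 0.3343).
So the stationary probability of square A is 0.3343.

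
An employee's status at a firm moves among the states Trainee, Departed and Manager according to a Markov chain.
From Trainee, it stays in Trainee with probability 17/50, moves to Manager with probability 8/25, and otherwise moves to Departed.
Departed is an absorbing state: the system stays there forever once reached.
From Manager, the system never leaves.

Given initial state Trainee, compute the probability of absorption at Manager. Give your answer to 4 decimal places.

0.4848

Let h(s) be the probability of absorption at Manager starting from transient state s. Then h(Manager) = 1 and h(Departed) = 0. By first-step analysis:
h(Trainee) = 0.34·h(Trainee) + 0.34·0 + 0.32·1
Solving: h(Trainee) = 0.4848.
Starting from Trainee, the probability is 0.4848.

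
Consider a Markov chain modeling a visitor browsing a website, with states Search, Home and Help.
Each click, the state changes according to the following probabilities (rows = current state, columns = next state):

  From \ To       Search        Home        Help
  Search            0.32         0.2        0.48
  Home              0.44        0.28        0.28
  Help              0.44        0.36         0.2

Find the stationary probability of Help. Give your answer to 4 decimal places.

Let the stationary distribution be π with π = πP and π_1 + π_2 + π_3 = 1.
π_1 = 0.32·π_1 + 0.44·π_2 + 0.44·π_3
π_2 = 0.2·π_1 + 0.28·π_2 + 0.36·π_3
Solving with the normalization constraint gives π = (0.3929, 0.2751, 0.3320).
So the stationary probability of Help is 0.3320.

0.3320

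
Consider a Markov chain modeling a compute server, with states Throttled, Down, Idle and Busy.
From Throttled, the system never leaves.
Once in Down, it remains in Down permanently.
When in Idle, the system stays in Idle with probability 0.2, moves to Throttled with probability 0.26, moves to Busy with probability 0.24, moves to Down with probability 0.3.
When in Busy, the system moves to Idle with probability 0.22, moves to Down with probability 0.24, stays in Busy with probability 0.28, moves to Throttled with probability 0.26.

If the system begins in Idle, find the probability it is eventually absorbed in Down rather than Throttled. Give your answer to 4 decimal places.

0.5229

Let h(s) be the probability of absorption at Down starting from transient state s. Then h(Down) = 1 and h(Throttled) = 0. By first-step analysis:
h(Idle) = 0.26·0 + 0.3·1 + 0.2·h(Idle) + 0.24·h(Busy)
h(Busy) = 0.26·0 + 0.24·1 + 0.22·h(Idle) + 0.28·h(Busy)
Solving: h(Idle) = 0.5229, h(Busy) = 0.4931.
Starting from Idle, the probability is 0.5229.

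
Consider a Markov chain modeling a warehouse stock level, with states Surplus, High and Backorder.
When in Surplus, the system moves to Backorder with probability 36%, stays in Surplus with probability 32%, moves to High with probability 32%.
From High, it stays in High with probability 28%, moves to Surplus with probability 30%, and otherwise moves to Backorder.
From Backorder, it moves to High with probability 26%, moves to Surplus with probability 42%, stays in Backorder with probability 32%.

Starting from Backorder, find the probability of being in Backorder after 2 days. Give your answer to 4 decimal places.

Sum over the intermediate state after 1 day:
P = P(Backorder→Surplus)·P(Surplus→Backorder) + P(Backorder→High)·P(High→Backorder) + P(Backorder→Backorder)·P(Backorder→Backorder)
  = 0.42×0.36 + 0.26×0.42 + 0.32×0.32
  = 0.1512 + 0.1092 + 0.1024 = 0.3628

0.3628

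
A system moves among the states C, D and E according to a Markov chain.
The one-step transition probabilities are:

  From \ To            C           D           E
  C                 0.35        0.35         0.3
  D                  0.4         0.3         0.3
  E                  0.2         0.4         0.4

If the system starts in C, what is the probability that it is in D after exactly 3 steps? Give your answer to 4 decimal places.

0.3491

Propagate the distribution vector 3 steps from C.
After 0 steps: (1.0000, 0.0000, 0.0000)
After 1 step: (0.3500, 0.3500, 0.3000)
After 2 steps: (0.3225, 0.3475, 0.3300)
After 3 steps: (0.3179, 0.3491, 0.3330)
P(in D after 3 steps) = 0.3491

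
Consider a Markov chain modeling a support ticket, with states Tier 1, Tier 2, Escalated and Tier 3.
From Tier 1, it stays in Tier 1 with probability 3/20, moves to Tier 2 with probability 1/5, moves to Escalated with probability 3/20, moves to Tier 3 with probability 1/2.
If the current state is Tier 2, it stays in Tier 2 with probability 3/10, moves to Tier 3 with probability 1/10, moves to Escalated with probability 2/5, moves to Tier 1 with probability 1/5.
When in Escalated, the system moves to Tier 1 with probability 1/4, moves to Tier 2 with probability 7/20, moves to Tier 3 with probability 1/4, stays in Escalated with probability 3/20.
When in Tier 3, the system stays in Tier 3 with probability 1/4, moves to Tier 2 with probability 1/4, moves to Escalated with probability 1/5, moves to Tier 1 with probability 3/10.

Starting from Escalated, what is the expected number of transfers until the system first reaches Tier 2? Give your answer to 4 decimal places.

3.5366

Let t(s) be the expected number of transfers to first reach Tier 2 from state s, with t(Tier 2) = 0. Conditioning on the first transfer:
t(Tier 1) = 1 + 0.15·t(Tier 1) + 0.15·t(Escalated) + 0.5·t(Tier 3)
t(Escalated) = 1 + 0.25·t(Tier 1) + 0.15·t(Escalated) + 0.25·t(Tier 3)
t(Tier 3) = 1 + 0.3·t(Tier 1) + 0.2·t(Escalated) + 0.25·t(Tier 3)
Solving: t(Tier 1) = 4.1057, t(Escalated) = 3.5366, t(Tier 3) = 3.9187.
Expected transfers from Escalated to Tier 2: 3.5366.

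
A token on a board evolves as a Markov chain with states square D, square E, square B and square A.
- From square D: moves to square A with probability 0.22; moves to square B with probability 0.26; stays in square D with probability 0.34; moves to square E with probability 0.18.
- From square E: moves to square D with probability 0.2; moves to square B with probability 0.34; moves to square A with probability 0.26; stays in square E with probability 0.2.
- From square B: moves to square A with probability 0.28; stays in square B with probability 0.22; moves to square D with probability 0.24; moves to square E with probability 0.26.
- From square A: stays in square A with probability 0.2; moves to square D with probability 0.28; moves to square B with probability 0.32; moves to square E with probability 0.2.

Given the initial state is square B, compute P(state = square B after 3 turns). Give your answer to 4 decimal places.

0.2794

Propagate the distribution vector 3 turns from square B.
After 0 turns: (0.0000, 0.0000, 1.0000, 0.0000)
After 1 turn: (0.2400, 0.2600, 0.2200, 0.2800)
After 2 turns: (0.2648, 0.2084, 0.2888, 0.2380)
After 3 turns: (0.2677, 0.2120, 0.2794, 0.2409)
P(in square B after 3 turns) = 0.2794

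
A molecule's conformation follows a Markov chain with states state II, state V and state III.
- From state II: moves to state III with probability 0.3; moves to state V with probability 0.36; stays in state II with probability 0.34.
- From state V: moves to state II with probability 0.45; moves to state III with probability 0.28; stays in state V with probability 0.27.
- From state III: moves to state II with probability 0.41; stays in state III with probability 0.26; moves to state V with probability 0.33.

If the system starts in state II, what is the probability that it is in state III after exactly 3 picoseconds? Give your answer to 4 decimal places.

Propagate the distribution vector 3 picoseconds from state II.
After 0 picoseconds: (1.0000, 0.0000, 0.0000)
After 1 picosecond: (0.3400, 0.3600, 0.3000)
After 2 picoseconds: (0.4006, 0.3186, 0.2808)
After 3 picoseconds: (0.3947, 0.3229, 0.2824)
P(in state III after 3 picoseconds) = 0.2824

0.2824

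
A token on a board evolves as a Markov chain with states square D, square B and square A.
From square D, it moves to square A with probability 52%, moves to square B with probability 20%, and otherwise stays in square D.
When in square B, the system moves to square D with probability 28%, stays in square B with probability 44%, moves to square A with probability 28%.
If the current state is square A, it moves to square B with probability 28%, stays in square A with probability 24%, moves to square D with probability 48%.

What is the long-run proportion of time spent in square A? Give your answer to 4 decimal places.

0.3500

Let the stationary distribution be π with π = πP and π_1 + π_2 + π_3 = 1.
π_1 = 0.28·π_1 + 0.28·π_2 + 0.48·π_3
π_2 = 0.2·π_1 + 0.44·π_2 + 0.28·π_3
Solving with the normalization constraint gives π = (0.3500, 0.3000, 0.3500).
So the stationary probability of square A is 0.3500.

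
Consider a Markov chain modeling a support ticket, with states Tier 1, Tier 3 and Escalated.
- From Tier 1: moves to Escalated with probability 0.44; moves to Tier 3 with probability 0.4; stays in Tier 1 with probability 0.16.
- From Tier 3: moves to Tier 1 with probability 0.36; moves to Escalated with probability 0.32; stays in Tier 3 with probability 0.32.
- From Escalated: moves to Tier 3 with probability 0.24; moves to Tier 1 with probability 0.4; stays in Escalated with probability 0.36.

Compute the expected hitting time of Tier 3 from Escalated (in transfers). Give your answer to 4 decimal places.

Let t(s) be the expected number of transfers to first reach Tier 3 from state s, with t(Tier 3) = 0. Conditioning on the first transfer:
t(Tier 1) = 1 + 0.16·t(Tier 1) + 0.44·t(Escalated)
t(Escalated) = 1 + 0.4·t(Tier 1) + 0.36·t(Escalated)
Solving: t(Tier 1) = 2.9867, t(Escalated) = 3.4292.
Expected transfers from Escalated to Tier 3: 3.4292.

3.4292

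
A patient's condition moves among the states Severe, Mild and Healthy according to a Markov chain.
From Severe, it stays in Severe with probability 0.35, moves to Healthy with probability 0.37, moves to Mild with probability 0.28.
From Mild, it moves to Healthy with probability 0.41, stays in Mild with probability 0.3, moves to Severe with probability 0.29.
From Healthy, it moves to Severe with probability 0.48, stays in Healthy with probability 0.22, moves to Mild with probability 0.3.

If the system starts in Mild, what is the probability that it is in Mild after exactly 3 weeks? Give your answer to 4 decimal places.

0.2923

Propagate the distribution vector 3 weeks from Mild.
After 0 weeks: (0.0000, 1.0000, 0.0000)
After 1 week: (0.2900, 0.3000, 0.4100)
After 2 weeks: (0.3853, 0.2942, 0.3205)
After 3 weeks: (0.3740, 0.2923, 0.3337)
P(in Mild after 3 weeks) = 0.2923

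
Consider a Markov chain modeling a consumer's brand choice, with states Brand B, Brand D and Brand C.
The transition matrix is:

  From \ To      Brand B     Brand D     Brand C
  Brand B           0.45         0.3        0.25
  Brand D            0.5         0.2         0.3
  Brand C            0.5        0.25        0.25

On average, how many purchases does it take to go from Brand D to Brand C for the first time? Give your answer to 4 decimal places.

3.6207

Let t(s) be the expected number of purchases to first reach Brand C from state s, with t(Brand C) = 0. Conditioning on the first purchase:
t(Brand B) = 1 + 0.45·t(Brand B) + 0.3·t(Brand D)
t(Brand D) = 1 + 0.5·t(Brand B) + 0.2·t(Brand D)
Solving: t(Brand B) = 3.7931, t(Brand D) = 3.6207.
Expected purchases from Brand D to Brand C: 3.6207.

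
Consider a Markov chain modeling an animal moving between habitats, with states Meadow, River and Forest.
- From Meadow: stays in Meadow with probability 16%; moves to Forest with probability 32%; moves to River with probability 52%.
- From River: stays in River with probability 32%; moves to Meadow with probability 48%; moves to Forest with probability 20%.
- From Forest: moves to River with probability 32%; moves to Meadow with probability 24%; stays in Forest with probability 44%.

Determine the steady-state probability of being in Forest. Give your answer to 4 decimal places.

0.3116

Let the stationary distribution be π with π = πP and π_1 + π_2 + π_3 = 1.
π_1 = 0.16·π_1 + 0.48·π_2 + 0.24·π_3
π_2 = 0.52·π_1 + 0.32·π_2 + 0.32·π_3
Solving with the normalization constraint gives π = (0.3070, 0.3814, 0.3116).
So the stationary probability of Forest is 0.3116.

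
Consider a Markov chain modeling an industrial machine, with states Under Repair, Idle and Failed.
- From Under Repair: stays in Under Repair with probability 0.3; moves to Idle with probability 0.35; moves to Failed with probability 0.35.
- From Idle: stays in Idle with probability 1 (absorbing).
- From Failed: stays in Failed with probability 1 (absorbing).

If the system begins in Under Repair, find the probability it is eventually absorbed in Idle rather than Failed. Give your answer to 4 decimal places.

Let h(s) be the probability of absorption at Idle starting from transient state s. Then h(Idle) = 1 and h(Failed) = 0. By first-step analysis:
h(Under Repair) = 0.3·h(Under Repair) + 0.35·1 + 0.35·0
Solving: h(Under Repair) = 0.5000.
Starting from Under Repair, the probability is 0.5000.

0.5000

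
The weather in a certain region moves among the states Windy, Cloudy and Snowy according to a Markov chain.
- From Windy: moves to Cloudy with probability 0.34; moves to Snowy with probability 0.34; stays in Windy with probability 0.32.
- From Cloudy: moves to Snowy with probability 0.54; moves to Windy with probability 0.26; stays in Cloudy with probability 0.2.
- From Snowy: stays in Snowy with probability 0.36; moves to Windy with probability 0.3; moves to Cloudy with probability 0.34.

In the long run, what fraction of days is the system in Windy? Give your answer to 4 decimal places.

Let the stationary distribution be π with π = πP and π_1 + π_2 + π_3 = 1.
π_1 = 0.32·π_1 + 0.26·π_2 + 0.3·π_3
π_2 = 0.34·π_1 + 0.2·π_2 + 0.34·π_3
Solving with the normalization constraint gives π = (0.2939, 0.2982, 0.4078).
So the stationary probability of Windy is 0.2939.

0.2939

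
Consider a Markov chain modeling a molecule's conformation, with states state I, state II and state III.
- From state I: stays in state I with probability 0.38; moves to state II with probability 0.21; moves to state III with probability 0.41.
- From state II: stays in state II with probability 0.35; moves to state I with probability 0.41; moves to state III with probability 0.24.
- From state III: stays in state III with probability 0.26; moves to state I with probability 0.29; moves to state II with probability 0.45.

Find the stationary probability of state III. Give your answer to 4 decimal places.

Let the stationary distribution be π with π = πP and π_1 + π_2 + π_3 = 1.
π_1 = 0.38·π_1 + 0.41·π_2 + 0.29·π_3
π_2 = 0.21·π_1 + 0.35·π_2 + 0.45·π_3
Solving with the normalization constraint gives π = (0.3622, 0.3301, 0.3077).
So the stationary probability of state III is 0.3077.

0.3077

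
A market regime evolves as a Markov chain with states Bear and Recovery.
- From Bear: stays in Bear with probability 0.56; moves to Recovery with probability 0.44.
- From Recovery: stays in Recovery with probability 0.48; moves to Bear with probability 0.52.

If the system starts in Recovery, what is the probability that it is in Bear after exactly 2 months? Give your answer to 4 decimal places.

Sum over the intermediate state after 1 month:
P = P(Recovery→Bear)·P(Bear→Bear) + P(Recovery→Recovery)·P(Recovery→Bear)
  = 0.52×0.56 + 0.48×0.52
  = 0.2912 + 0.2496 = 0.5408

0.5408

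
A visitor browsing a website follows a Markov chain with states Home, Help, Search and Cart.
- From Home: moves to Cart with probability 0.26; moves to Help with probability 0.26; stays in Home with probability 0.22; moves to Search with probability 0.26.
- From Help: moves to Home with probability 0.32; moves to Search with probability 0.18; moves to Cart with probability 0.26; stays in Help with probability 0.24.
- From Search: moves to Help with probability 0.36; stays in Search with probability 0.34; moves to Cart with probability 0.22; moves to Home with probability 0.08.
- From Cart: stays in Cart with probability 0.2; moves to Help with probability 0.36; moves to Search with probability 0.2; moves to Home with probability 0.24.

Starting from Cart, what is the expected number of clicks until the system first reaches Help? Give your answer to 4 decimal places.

2.9383

Let t(s) be the expected number of clicks to first reach Help from state s, with t(Help) = 0. Conditioning on the first click:
t(Home) = 1 + 0.22·t(Home) + 0.26·t(Search) + 0.26·t(Cart)
t(Search) = 1 + 0.08·t(Home) + 0.34·t(Search) + 0.22·t(Cart)
t(Cart) = 1 + 0.24·t(Home) + 0.2·t(Search) + 0.2·t(Cart)
Solving: t(Home) = 3.2232, t(Search) = 2.8853, t(Cart) = 2.9383.
Expected clicks from Cart to Help: 2.9383.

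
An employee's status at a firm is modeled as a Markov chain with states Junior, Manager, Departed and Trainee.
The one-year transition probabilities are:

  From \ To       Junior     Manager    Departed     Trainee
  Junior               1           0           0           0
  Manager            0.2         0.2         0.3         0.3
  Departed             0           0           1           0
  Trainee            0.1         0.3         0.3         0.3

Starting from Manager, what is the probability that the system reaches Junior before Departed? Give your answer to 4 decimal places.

0.3617

Let h(s) be the probability of absorption at Junior starting from transient state s. Then h(Junior) = 1 and h(Departed) = 0. By first-step analysis:
h(Manager) = 0.2·1 + 0.2·h(Manager) + 0.3·0 + 0.3·h(Trainee)
h(Trainee) = 0.1·1 + 0.3·h(Manager) + 0.3·0 + 0.3·h(Trainee)
Solving: h(Manager) = 0.3617, h(Trainee) = 0.2979.
Starting from Manager, the probability is 0.3617.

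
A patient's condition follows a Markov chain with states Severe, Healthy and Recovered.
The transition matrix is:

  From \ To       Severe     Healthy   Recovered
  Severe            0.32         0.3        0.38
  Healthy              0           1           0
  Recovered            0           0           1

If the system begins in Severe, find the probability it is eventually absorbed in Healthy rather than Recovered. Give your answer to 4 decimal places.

0.4412

Let h(s) be the probability of absorption at Healthy starting from transient state s. Then h(Healthy) = 1 and h(Recovered) = 0. By first-step analysis:
h(Severe) = 0.32·h(Severe) + 0.3·1 + 0.38·0
Solving: h(Severe) = 0.4412.
Starting from Severe, the probability is 0.4412.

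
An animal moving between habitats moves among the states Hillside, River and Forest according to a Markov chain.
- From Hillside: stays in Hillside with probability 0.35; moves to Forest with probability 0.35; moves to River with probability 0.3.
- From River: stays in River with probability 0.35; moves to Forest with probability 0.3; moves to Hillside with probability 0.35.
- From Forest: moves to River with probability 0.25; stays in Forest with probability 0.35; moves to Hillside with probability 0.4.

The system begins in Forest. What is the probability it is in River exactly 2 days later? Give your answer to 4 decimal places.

Sum over the intermediate state after 1 day:
P = P(Forest→Hillside)·P(Hillside→River) + P(Forest→River)·P(River→River) + P(Forest→Forest)·P(Forest→River)
  = 0.4×0.3 + 0.25×0.35 + 0.35×0.25
  = 0.1200 + 0.0875 + 0.0875 = 0.2950

0.2950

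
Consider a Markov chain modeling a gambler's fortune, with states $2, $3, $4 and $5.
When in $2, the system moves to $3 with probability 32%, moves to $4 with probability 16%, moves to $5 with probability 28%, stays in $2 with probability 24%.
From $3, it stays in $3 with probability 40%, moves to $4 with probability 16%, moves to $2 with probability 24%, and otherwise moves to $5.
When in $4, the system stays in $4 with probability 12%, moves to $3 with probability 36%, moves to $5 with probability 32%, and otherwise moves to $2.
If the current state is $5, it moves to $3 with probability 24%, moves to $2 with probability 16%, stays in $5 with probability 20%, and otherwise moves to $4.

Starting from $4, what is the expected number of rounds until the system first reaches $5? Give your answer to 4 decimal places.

Let t(s) be the expected number of rounds to first reach $5 from state s, with t($5) = 0. Conditioning on the first round:
t($2) = 1 + 0.24·t($2) + 0.32·t($3) + 0.16·t($4)
t($3) = 1 + 0.24·t($2) + 0.4·t($3) + 0.16·t($4)
t($4) = 1 + 0.2·t($2) + 0.36·t($3) + 0.12·t($4)
Solving: t($2) = 3.8791, t($3) = 4.2164, t($4) = 3.7429.
Expected rounds from $4 to $5: 3.7429.

3.7429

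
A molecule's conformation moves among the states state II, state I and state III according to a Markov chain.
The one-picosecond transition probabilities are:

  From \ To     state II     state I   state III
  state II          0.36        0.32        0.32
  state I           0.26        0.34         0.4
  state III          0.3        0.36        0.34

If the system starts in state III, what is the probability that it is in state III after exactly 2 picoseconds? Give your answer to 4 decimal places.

Sum over the intermediate state after 1 picosecond:
P = P(state III→state II)·P(state II→state III) + P(state III→state I)·P(state I→state III) + P(state III→state III)·P(state III→state III)
  = 0.3×0.32 + 0.36×0.4 + 0.34×0.34
  = 0.0960 + 0.1440 + 0.1156 = 0.3556

0.3556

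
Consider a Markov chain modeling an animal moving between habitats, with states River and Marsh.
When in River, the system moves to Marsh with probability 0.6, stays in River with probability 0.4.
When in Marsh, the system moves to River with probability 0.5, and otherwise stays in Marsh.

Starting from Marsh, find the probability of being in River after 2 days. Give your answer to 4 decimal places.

0.4500

Sum over the intermediate state after 1 day:
P = P(Marsh→River)·P(River→River) + P(Marsh→Marsh)·P(Marsh→River)
  = 0.5×0.4 + 0.5×0.5
  = 0.2000 + 0.2500 = 0.4500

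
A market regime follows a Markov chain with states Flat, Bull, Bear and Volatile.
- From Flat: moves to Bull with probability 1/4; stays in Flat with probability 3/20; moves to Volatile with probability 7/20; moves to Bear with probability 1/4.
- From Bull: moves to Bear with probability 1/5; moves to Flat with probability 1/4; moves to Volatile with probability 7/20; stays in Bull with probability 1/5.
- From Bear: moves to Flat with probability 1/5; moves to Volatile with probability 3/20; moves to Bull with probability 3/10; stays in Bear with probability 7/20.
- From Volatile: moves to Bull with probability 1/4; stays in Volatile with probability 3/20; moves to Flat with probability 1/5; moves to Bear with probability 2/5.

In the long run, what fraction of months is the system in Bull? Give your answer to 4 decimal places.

Let the stationary distribution be π with π = πP and π_1 + π_2 + π_3 + π_4 = 1.
π_1 = 0.15·π_1 + 0.25·π_2 + 0.2·π_3 + 0.2·π_4
π_2 = 0.25·π_1 + 0.2·π_2 + 0.3·π_3 + 0.25·π_4
π_3 = 0.25·π_1 + 0.2·π_2 + 0.35·π_3 + 0.4·π_4
Solving with the normalization constraint gives π = (0.2025, 0.2526, 0.3039, 0.2410).
So the stationary probability of Bull is 0.2526.

0.2526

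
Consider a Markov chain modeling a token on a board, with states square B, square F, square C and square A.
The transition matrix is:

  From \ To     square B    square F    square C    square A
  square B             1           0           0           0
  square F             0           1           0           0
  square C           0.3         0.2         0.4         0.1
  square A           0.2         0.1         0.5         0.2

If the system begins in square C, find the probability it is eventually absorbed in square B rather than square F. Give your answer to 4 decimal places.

Let h(s) be the probability of absorption at square B starting from transient state s. Then h(square B) = 1 and h(square F) = 0. By first-step analysis:
h(square C) = 0.3·1 + 0.2·0 + 0.4·h(square C) + 0.1·h(square A)
h(square A) = 0.2·1 + 0.1·0 + 0.5·h(square C) + 0.2·h(square A)
Solving: h(square C) = 0.6047, h(square A) = 0.6279.
Starting from square C, the probability is 0.6047.

0.6047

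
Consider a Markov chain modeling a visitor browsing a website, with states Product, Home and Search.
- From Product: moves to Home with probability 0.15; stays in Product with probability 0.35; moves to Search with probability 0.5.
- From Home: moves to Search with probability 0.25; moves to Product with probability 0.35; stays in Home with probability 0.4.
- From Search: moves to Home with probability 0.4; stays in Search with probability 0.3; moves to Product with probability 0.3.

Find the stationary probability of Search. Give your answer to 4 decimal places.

Let the stationary distribution be π with π = πP and π_1 + π_2 + π_3 = 1.
π_1 = 0.35·π_1 + 0.35·π_2 + 0.3·π_3
π_2 = 0.15·π_1 + 0.4·π_2 + 0.4·π_3
Solving with the normalization constraint gives π = (0.3325, 0.3169, 0.3506).
So the stationary probability of Search is 0.3506.

0.3506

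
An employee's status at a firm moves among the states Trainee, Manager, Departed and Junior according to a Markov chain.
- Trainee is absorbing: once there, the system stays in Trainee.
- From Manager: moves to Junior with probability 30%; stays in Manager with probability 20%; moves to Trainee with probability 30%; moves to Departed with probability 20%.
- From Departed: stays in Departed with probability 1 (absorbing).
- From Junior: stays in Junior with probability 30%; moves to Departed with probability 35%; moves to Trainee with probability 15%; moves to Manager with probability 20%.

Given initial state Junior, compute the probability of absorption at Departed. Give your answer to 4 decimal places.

0.6400

Let h(s) be the probability of absorption at Departed starting from transient state s. Then h(Departed) = 1 and h(Trainee) = 0. By first-step analysis:
h(Manager) = 0.3·0 + 0.2·h(Manager) + 0.2·1 + 0.3·h(Junior)
h(Junior) = 0.15·0 + 0.2·h(Manager) + 0.35·1 + 0.3·h(Junior)
Solving: h(Manager) = 0.4900, h(Junior) = 0.6400.
Starting from Junior, the probability is 0.6400.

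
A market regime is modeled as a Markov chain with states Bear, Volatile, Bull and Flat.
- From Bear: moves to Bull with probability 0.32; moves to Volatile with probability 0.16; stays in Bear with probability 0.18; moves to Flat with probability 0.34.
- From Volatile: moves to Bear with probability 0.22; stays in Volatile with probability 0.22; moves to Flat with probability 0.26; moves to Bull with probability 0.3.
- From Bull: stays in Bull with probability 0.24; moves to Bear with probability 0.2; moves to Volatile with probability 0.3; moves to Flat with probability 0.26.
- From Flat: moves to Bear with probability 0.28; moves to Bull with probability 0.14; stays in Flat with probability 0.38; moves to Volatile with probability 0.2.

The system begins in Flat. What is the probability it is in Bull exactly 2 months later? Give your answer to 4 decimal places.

Propagate the distribution vector 2 months from Flat.
After 0 months: (0.0000, 0.0000, 0.0000, 1.0000)
After 1 month: (0.2800, 0.2000, 0.1400, 0.3800)
After 2 months: (0.2288, 0.2068, 0.2364, 0.3280)
P(in Bull after 2 months) = 0.2364

0.2364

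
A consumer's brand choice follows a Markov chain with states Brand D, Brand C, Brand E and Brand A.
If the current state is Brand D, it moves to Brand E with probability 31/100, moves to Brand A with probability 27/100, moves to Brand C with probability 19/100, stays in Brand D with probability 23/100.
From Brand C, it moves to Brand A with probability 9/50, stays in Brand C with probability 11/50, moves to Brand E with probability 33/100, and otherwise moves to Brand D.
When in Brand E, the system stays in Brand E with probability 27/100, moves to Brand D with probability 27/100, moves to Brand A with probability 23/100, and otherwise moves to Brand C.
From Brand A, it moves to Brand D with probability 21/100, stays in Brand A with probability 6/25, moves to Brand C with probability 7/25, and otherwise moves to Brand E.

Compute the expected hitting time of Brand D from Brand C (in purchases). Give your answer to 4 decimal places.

Let t(s) be the expected number of purchases to first reach Brand D from state s, with t(Brand D) = 0. Conditioning on the first purchase:
t(Brand C) = 1 + 0.22·t(Brand C) + 0.33·t(Brand E) + 0.18·t(Brand A)
t(Brand E) = 1 + 0.23·t(Brand C) + 0.27·t(Brand E) + 0.23·t(Brand A)
t(Brand A) = 1 + 0.28·t(Brand C) + 0.27·t(Brand E) + 0.24·t(Brand A)
Solving: t(Brand C) = 3.8827, t(Brand E) = 3.8943, t(Brand A) = 4.1298.
Expected purchases from Brand C to Brand D: 3.8827.

3.8827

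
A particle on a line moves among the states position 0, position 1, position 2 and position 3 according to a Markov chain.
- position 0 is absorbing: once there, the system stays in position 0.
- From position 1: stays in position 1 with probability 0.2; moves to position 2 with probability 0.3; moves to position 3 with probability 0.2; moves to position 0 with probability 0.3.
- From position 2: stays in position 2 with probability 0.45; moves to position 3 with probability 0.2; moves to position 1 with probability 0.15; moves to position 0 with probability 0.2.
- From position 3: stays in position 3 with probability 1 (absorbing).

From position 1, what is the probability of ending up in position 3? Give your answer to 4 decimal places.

Let h(s) be the probability of absorption at position 3 starting from transient state s. Then h(position 3) = 1 and h(position 0) = 0. By first-step analysis:
h(position 1) = 0.3·0 + 0.2·h(position 1) + 0.3·h(position 2) + 0.2·1
h(position 2) = 0.2·0 + 0.15·h(position 1) + 0.45·h(position 2) + 0.2·1
Solving: h(position 1) = 0.4304, h(position 2) = 0.4810.
Starting from position 1, the probability is 0.4304.

0.4304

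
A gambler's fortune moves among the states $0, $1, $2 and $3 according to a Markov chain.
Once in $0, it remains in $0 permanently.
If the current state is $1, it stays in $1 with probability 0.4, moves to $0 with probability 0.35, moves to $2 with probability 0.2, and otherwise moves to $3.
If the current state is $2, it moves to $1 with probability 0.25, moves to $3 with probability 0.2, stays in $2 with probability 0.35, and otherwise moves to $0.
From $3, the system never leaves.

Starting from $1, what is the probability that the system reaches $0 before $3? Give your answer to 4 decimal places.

0.7868

Let h(s) be the probability of absorption at $0 starting from transient state s. Then h($0) = 1 and h($3) = 0. By first-step analysis:
h($1) = 0.35·1 + 0.4·h($1) + 0.2·h($2) + 0.05·0
h($2) = 0.2·1 + 0.25·h($1) + 0.35·h($2) + 0.2·0
Solving: h($1) = 0.7868, h($2) = 0.6103.
Starting from $1, the probability is 0.7868.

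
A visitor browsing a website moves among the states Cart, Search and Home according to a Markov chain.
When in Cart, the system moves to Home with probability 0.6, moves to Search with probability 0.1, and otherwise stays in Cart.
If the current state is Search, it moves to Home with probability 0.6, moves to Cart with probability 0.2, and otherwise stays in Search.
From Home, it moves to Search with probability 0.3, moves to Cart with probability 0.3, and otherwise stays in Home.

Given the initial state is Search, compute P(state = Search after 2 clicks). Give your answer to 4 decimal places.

0.2400

Sum over the intermediate state after 1 click:
P = P(Search→Cart)·P(Cart→Search) + P(Search→Search)·P(Search→Search) + P(Search→Home)·P(Home→Search)
  = 0.2×0.1 + 0.2×0.2 + 0.6×0.3
  = 0.0200 + 0.0400 + 0.1800 = 0.2400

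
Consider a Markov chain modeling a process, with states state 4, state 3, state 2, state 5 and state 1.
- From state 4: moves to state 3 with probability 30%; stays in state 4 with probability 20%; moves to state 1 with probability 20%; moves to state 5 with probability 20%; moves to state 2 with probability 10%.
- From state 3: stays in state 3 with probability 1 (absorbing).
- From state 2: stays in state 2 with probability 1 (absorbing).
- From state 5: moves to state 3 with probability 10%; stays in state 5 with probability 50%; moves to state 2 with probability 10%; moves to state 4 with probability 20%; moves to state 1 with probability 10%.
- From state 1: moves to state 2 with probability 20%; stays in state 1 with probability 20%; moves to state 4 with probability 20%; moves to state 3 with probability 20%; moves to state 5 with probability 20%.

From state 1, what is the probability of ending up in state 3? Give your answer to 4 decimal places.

Let h(s) be the probability of absorption at state 3 starting from transient state s. Then h(state 3) = 1 and h(state 2) = 0. By first-step analysis:
h(state 4) = 0.2·h(state 4) + 0.3·1 + 0.1·0 + 0.2·h(state 5) + 0.2·h(state 1)
h(state 5) = 0.2·h(state 4) + 0.1·1 + 0.1·0 + 0.5·h(state 5) + 0.1·h(state 1)
h(state 1) = 0.2·h(state 4) + 0.2·1 + 0.2·0 + 0.2·h(state 5) + 0.2·h(state 1)
Solving: h(state 4) = 0.6583, h(state 5) = 0.5750, h(state 1) = 0.5583.
Starting from state 1, the probability is 0.5583.

0.5583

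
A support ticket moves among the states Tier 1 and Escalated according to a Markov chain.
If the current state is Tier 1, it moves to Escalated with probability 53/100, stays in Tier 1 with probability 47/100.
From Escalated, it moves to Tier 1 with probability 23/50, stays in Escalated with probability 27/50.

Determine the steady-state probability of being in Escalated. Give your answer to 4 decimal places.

Let the stationary distribution be π with π = πP and π_1 + π_2 = 1.
π_1 = 0.47·π_1 + 0.46·π_2
Solving with the normalization constraint gives π = (0.4646, 0.5354).
So the stationary probability of Escalated is 0.5354.

0.5354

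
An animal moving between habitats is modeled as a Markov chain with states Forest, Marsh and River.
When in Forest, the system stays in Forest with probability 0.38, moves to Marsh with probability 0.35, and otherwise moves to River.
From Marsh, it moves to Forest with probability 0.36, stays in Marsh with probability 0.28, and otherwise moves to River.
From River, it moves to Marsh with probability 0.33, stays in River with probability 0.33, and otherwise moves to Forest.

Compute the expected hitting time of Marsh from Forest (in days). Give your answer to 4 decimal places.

2.9048

Let t(s) be the expected number of days to first reach Marsh from state s, with t(Marsh) = 0. Conditioning on the first day:
t(Forest) = 1 + 0.38·t(Forest) + 0.27·t(River)
t(River) = 1 + 0.34·t(Forest) + 0.33·t(River)
Solving: t(Forest) = 2.9048, t(River) = 2.9666.
Expected days from Forest to Marsh: 2.9048.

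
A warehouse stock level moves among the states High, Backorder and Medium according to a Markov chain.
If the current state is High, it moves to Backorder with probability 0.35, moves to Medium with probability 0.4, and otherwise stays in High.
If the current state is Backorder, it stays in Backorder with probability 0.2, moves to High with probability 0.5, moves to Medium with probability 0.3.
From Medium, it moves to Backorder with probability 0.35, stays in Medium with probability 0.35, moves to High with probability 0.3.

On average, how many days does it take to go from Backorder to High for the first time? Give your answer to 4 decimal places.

2.2892

Let t(s) be the expected number of days to first reach High from state s, with t(High) = 0. Conditioning on the first day:
t(Backorder) = 1 + 0.2·t(Backorder) + 0.3·t(Medium)
t(Medium) = 1 + 0.35·t(Backorder) + 0.35·t(Medium)
Solving: t(Backorder) = 2.2892, t(Medium) = 2.7711.
Expected days from Backorder to High: 2.2892.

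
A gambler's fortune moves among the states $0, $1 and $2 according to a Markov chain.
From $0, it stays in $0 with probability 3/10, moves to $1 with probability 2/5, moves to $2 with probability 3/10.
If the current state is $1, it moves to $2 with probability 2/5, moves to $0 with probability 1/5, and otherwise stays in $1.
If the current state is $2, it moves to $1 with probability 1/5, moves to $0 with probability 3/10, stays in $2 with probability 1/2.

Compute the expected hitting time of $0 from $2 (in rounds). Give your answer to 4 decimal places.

3.6364

Let t(s) be the expected number of rounds to first reach $0 from state s, with t($0) = 0. Conditioning on the first round:
t($1) = 1 + 0.4·t($1) + 0.4·t($2)
t($2) = 1 + 0.2·t($1) + 0.5·t($2)
Solving: t($1) = 4.0909, t($2) = 3.6364.
Expected rounds from $2 to $0: 3.6364.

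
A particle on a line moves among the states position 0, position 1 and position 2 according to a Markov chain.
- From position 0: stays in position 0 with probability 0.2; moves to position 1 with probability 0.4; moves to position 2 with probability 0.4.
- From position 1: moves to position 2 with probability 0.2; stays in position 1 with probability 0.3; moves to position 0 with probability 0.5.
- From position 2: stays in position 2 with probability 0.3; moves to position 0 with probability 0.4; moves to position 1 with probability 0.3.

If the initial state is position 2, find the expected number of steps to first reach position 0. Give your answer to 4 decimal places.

Let t(s) be the expected number of steps to first reach position 0 from state s, with t(position 0) = 0. Conditioning on the first step:
t(position 1) = 1 + 0.3·t(position 1) + 0.2·t(position 2)
t(position 2) = 1 + 0.3·t(position 1) + 0.3·t(position 2)
Solving: t(position 1) = 2.0930, t(position 2) = 2.3256.
Expected steps from position 2 to position 0: 2.3256.

2.3256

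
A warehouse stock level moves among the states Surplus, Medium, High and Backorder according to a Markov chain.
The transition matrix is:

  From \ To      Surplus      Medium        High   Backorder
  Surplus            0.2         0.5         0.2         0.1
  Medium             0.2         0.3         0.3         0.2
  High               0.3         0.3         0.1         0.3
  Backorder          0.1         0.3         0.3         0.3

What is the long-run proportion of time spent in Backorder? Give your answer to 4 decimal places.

0.2258

Let the stationary distribution be π with π = πP and π_1 + π_2 + π_3 + π_4 = 1.
π_1 = 0.2·π_1 + 0.2·π_2 + 0.3·π_3 + 0.1·π_4
π_2 = 0.5·π_1 + 0.3·π_2 + 0.3·π_3 + 0.3·π_4
π_3 = 0.2·π_1 + 0.3·π_2 + 0.1·π_3 + 0.3·π_4
Solving with the normalization constraint gives π = (0.2007, 0.3401, 0.2333, 0.2258).
So the stationary probability of Backorder is 0.2258.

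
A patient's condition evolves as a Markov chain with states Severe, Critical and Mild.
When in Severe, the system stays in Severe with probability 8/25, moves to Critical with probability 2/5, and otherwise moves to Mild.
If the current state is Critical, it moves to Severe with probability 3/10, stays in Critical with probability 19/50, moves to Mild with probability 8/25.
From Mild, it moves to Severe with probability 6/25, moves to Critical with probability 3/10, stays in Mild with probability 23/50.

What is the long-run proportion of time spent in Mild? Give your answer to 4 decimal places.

Let the stationary distribution be π with π = πP and π_1 + π_2 + π_3 = 1.
π_1 = 0.32·π_1 + 0.3·π_2 + 0.24·π_3
π_2 = 0.4·π_1 + 0.38·π_2 + 0.3·π_3
Solving with the normalization constraint gives π = (0.2842, 0.3570, 0.3589).
So the stationary probability of Mild is 0.3589.

0.3589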